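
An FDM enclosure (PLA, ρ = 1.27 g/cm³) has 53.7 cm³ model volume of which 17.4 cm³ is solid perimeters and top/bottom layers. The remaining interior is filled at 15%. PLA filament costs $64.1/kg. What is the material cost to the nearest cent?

$1.86

Volume inside the shell = 53.7 − 17.4 = 36.3 cm³.
Infill deposited = 0.15 × 36.3, so 5.445 cm³.
Deposited volume = 17.4 + 5.445, so 22.845 cm³.
Mass = 22.845 × 1.27, so 29.01315 g.
Cost = 29.01315 g / 1000 × $64.1/kg = $1.86.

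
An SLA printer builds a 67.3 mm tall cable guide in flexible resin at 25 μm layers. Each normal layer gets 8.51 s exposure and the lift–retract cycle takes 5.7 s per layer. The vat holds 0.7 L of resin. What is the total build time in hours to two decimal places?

10.63 hours

Layers = ⌈67.3/0.025⌉ = 2692.
Each layer takes = 8.51 + 5.7 = 14.21 s.
Build time: 2692 × 14.21 s = 38253.32 s, i.e. 10.63 hours.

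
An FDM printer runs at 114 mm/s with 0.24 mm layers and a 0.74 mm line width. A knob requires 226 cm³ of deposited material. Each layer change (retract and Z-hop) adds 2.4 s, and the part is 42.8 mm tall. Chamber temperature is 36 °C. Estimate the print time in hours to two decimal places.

3.22 hours

Bead cross-section = 0.24 × 0.74 = 0.1776 mm².
Toolpath length = 226 cm³ / 0.1776 mm² = 226000 / 0.1776 = 1272522.5 mm.
Time extruding = 1272522.5 / 114 = 11162.5 s.
Layer count = ceil(42.8 / 0.24) = 179.
Layer-change overhead = 179 × 2.4, so 429.6 s.
Altogether 11162.5 + 429.6 = 11592.1 s, i.e. 3.22 hours.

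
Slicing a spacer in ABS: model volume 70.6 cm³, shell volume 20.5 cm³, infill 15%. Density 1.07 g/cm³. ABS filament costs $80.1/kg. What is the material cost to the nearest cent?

Infill region = 70.6 − 20.5 = 50.1 cm³.
Deposited infill: 0.15 × 50.1 → 7.515 cm³.
Deposited volume = 20.5 + 7.515 = 28.015 cm³.
Mass: 28.015 × 1.07 → 29.97605 g.
Cost = 29.97605 g / 1000 × $80.1/kg = $2.40.

$2.40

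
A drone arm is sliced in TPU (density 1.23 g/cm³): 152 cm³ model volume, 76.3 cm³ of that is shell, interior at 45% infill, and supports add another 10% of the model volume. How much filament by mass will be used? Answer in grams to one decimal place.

154.4 g

Infill region = 152 − 76.3, so 75.7 cm³.
Deposited infill: 0.45 × 75.7 → 34.065 cm³.
Support = 0.10 × 152 = 15.2 cm³.
Deposited volume = 76.3 + 34.065 + 15.2 = 125.565 cm³.
Mass: 125.565 × 1.23 → 154.44495 g.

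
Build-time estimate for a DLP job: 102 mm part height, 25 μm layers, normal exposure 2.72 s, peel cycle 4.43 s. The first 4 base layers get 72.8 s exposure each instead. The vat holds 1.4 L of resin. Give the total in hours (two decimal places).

8.18 hours

Layer count = ceil(102 / 0.025) = 4080.
Burn-in layers = 4 × (72.8 + 4.43) = 308.92 s.
Regular layers = 4076 × (2.72 + 4.43), so 29143.4 s.
Sum: 308.92 + 29143.4 = 29452.32 s → 8.18 hours.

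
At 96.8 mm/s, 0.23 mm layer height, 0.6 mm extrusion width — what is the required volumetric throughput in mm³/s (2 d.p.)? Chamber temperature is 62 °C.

Extrusion cross-section = 0.23 × 0.6, so 0.138 mm².
Volumetric flow = 96.8 × 0.138 = 13.36 mm³/s.

13.36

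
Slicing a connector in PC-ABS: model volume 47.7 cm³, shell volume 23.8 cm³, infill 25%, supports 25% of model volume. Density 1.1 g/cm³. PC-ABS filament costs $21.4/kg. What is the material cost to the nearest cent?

$0.98

Infill region: 47.7 − 23.8 → 23.9 cm³.
Deposited infill = 0.25 × 23.9, so 5.975 cm³.
Support = 0.25 × 47.7 = 11.925 cm³.
Total extruded: 23.8 + 5.975 + 11.925 → 41.7 cm³.
Mass = 41.7 × 1.1, so 45.87 g.
Cost = 45.87 g / 1000 × $21.4/kg = $0.98.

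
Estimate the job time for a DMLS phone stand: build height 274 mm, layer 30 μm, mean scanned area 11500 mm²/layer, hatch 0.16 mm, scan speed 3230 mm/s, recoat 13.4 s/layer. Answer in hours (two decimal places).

90.46 hours

Layers = ⌈274/0.03⌉ = 9134.
Scan path per layer: 11500 / 0.16 → 71875 mm.
Per-layer scan time: 71875 / 3230 → 22.2523 s.
Per-layer time = 22.2523 + 13.4 = 35.6523 s.
9134 layers × 35.6523 s/layer = 325648.1082 s, i.e. 90.46 hours.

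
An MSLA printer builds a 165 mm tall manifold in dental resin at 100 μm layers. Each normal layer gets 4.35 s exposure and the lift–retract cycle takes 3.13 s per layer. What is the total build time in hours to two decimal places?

3.43 hours

Layer count = ceil(165 / 0.1) = 1650.
Per-layer time: 4.35 + 3.13 → 7.48 s.
Total = 1650 × 7.48 = 12342 s = 3.43 hours.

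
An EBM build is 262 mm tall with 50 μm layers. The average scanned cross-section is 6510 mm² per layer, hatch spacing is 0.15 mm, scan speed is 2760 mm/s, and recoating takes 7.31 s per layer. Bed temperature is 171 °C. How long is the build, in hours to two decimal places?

Layers = ⌈262/0.05⌉ = 5240.
Per-layer scan distance: 6510 / 0.15 → 43400 mm.
Scan time per layer: 43400 / 2760 → 15.7246 s.
Time per layer = 15.7246 + 7.31, so 23.0346 s.
Total: 5240 × 23.0346 s = 120701.304 s → 33.53 hours.

33.53 hours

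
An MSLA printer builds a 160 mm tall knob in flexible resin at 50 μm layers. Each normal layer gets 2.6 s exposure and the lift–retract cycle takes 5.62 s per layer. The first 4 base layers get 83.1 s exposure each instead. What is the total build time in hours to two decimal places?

Layer count = ceil(160 / 0.05) = 3200.
Base layers = 4 × (83.1 + 5.62) = 354.88 s.
Remaining layers = 3196 × (2.6 + 5.62), so 26271.12 s.
Total = 354.88 + 26271.12 = 26626 s = 7.40 hours.

7.40 hours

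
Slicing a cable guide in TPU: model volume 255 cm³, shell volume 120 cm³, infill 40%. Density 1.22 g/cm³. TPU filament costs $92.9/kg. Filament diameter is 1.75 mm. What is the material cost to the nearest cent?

$19.72

Volume inside the shell: 255 − 120 → 135 cm³.
Infill volume = 0.40 × 135 = 54 cm³.
Deposited volume: 120 + 54 → 174 cm³.
Mass = 174 × 1.22 = 212.28 g.
Cost = 212.28 g / 1000 × $92.9/kg = $19.72.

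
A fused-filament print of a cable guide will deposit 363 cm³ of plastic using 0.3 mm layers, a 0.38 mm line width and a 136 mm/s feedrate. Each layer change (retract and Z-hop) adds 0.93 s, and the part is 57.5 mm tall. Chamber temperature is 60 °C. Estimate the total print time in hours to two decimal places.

6.55 hours

Extrusion cross-section: 0.3 × 0.38 → 0.114 mm².
Toolpath length = 363 cm³ / 0.114 mm² = 363000 / 0.114 = 3184210.5 mm.
Time extruding: 3184210.5 / 136 → 23413.3 s.
Layers = ⌈57.5/0.3⌉ = 192.
Z-hop total: 192 × 0.93 → 178.56 s.
Total = 23413.3 + 178.56 = 23591.86 s = 6.55 hours.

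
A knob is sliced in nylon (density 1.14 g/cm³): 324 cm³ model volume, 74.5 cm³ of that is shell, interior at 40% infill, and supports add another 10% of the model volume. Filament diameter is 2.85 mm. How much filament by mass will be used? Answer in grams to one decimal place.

235.6 g

Interior volume = 324 − 74.5, so 249.5 cm³.
Infill volume: 0.40 × 249.5 → 99.8 cm³.
Support = 0.10 × 324 = 32.4 cm³.
Total extruded = 74.5 + 99.8 + 32.4, so 206.7 cm³.
Mass = 206.7 × 1.14 = 235.638 g.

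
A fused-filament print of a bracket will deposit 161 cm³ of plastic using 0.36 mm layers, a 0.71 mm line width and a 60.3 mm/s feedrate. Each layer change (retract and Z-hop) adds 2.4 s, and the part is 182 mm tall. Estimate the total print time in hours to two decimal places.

3.24 hours

Bead cross-section: 0.36 × 0.71 → 0.2556 mm².
Total extruded path = 161000/0.2556 = 629890.5 mm.
Extrusion time: 629890.5 / 60.3 → 10445.9 s.
Number of layers: 182 / 0.36 → 506 (rounded up).
Non-print overhead = 506 × 2.4 = 1214.4 s.
Altogether 10445.9 + 1214.4 = 11660.3 s, i.e. 3.24 hours.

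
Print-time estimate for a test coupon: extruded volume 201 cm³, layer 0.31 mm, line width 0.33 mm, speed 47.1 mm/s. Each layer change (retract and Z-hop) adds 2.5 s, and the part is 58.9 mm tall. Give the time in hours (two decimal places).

Line area = 0.31 × 0.33, so 0.1023 mm².
Toolpath length = 201 cm³ / 0.1023 mm² = 201000 / 0.1023 = 1964809.4 mm.
Print-move time = 1964809.4 / 47.1, so 41715.7 s.
Layer count = ceil(58.9 / 0.31) = 190.
Z-hop total = 190 × 2.5, so 475 s.
Total = 41715.7 + 475 = 42190.7 s = 11.72 hours.

11.72 hours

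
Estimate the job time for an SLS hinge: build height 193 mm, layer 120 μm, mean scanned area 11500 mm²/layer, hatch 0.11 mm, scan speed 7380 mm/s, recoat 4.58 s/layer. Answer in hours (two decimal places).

Layers = ⌈193/0.12⌉ = 1609.
Scan path per layer = 11500 / 0.11 = 104545.5 mm.
Scan time per layer: 104545.5 / 7380 → 14.1661 s.
Per-layer time: 14.1661 + 4.58 → 18.7461 s.
Build time = 1609 × 18.7461 = 30162.4749 s = 8.38 hours.

8.38 hours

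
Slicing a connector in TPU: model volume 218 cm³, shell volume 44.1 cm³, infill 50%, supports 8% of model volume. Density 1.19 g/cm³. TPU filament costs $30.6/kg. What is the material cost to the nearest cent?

Volume inside the shell = 218 − 44.1 = 173.9 cm³.
Infill deposited = 0.50 × 173.9 = 86.95 cm³.
Support = 0.08 × 218 = 17.44 cm³.
Total extruded = 44.1 + 86.95 + 17.44, so 148.49 cm³.
Mass = 148.49 × 1.19 = 176.7031 g.
Cost = 176.7031 g / 1000 × $30.6/kg = $5.41.

$5.41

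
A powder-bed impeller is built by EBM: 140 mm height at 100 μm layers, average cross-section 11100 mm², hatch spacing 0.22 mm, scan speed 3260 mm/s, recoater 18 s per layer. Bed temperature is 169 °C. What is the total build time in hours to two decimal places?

13.02 hours

Number of layers: 140 / 0.1 → 1400 (rounded up).
Scan path per layer = 11100 / 0.22, so 50454.5 mm.
Per-layer scan time: 50454.5 / 3260 → 15.4768 s.
Time per layer = 15.4768 + 18 = 33.4768 s.
Build time = 1400 × 33.4768 = 46867.52 s = 13.02 hours.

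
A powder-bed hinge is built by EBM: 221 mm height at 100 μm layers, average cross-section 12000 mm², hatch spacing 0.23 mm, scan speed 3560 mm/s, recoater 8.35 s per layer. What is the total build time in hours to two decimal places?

Number of layers: 221 / 0.1 → 2210 (rounded up).
Hatch length per layer = 12000 / 0.23 = 52173.9 mm.
Beam time per layer = 52173.9 / 3560 = 14.6556 s.
Time per layer = 14.6556 + 8.35, so 23.0056 s.
Build time = 2210 × 23.0056 = 50842.376 s = 14.12 hours.

14.12 hours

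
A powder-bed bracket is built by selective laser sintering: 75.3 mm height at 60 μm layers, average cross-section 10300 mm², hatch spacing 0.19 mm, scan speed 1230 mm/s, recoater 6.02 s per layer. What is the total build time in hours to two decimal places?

17.46 hours

Number of layers: 75.3 / 0.06 → 1255 (rounded up).
Scan path per layer = 10300 / 0.19 = 54210.5 mm.
Scan time per layer: 54210.5 / 1230 → 44.0736 s.
Layer cycle: 44.0736 + 6.02 → 50.0936 s.
Build time = 1255 × 50.0936 = 62867.468 s = 17.46 hours.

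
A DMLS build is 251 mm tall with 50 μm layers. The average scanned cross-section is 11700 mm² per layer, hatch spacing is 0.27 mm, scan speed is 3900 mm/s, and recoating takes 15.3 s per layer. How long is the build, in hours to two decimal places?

Layer count = ceil(251 / 0.05) = 5020.
Per-layer scan distance = 11700 / 0.27, so 43333.3 mm.
Laser time per layer = 43333.3 / 3900 = 11.1111 s.
Per-layer time = 11.1111 + 15.3, so 26.4111 s.
Build time = 5020 × 26.4111 = 132583.722 s = 36.83 hours.

36.83 hours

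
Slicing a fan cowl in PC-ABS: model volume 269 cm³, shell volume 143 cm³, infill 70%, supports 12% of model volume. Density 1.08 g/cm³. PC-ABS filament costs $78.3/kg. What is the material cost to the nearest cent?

$22.28

Interior volume = 269 − 143, so 126 cm³.
Infill volume = 0.70 × 126, so 88.2 cm³.
Support = 0.12 × 269 = 32.28 cm³.
Total printed volume: 143 + 88.2 + 32.28 → 263.48 cm³.
Mass: 263.48 × 1.08 → 284.5584 g.
Cost = 284.5584 g / 1000 × $78.3/kg = $22.28.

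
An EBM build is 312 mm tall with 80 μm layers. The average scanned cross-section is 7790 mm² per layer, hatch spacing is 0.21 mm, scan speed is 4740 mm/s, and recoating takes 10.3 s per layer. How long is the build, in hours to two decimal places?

Layers = ⌈312/0.08⌉ = 3900.
Scan path per layer = 7790 / 0.21 = 37095.2 mm.
Scan time per layer = 37095.2 / 4740 = 7.826 s.
Layer cycle = 7.826 + 10.3 = 18.126 s.
Build time = 3900 × 18.126 = 70691.4 s = 19.64 hours.

19.64 hours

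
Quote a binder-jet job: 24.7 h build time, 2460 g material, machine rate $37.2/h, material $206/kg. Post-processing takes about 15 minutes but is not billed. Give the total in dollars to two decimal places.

$1425.60

Machine-time cost: 37.2 × 24.7 → $918.84.
Material charge = 206 × 2460/1000, so $506.76.
Job cost: 918.84 + 506.76 = $1425.60.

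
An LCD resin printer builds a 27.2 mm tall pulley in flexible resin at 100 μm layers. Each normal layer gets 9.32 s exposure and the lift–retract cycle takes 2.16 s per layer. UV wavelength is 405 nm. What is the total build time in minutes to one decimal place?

Layers = ⌈27.2/0.1⌉ = 272.
Each layer takes = 9.32 + 2.16, so 11.48 s.
Total = 272 × 11.48 = 3122.56 s = 52.0 minutes.

52.0 minutes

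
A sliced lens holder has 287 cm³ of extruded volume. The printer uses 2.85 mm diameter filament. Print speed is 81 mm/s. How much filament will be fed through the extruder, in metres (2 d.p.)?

44.99 m

Cross-section of 2.85 mm filament: π·(2.85/2)² = 6.3794 mm².
L = 287000 mm³ / 6.3794 mm² = 44988.56 mm, i.e. 44.99 m.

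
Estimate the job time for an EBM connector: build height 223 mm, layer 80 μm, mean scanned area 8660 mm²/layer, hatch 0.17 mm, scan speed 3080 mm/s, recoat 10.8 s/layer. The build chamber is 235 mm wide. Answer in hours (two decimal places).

21.17 hours

Layer count = ceil(223 / 0.08) = 2788.
Hatch length per layer = 8660 / 0.17 = 50941.2 mm.
Scan time per layer = 50941.2 / 3080, so 16.5394 s.
Time per layer = 16.5394 + 10.8, so 27.3394 s.
Total: 2788 × 27.3394 s = 76222.2472 s → 21.17 hours.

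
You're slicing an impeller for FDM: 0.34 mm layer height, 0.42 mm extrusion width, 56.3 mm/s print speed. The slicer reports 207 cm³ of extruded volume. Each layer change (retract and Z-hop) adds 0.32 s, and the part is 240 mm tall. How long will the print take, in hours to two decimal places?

7.21 hours

Extrusion cross-section = 0.34 × 0.42, so 0.1428 mm².
Path length: 207000 mm³ / 0.1428 mm² → 1449579.8 mm.
Extrusion time = 1449579.8 / 56.3 = 25747.4 s.
Layers = ⌈240/0.34⌉ = 706.
Z-hop total: 706 × 0.32 → 225.92 s.
Altogether 25747.4 + 225.92 = 25973.32 s, i.e. 7.21 hours.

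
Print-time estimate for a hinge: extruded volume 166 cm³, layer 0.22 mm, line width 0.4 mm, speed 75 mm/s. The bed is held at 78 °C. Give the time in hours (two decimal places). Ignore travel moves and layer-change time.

Bead cross-section = 0.22 × 0.4 = 0.088 mm².
Path length: 166000 mm³ / 0.088 mm² → 1886363.6 mm.
Time extruding = 1886363.6 / 75, so 25151.5 s.
Converting: 25151.5 s = 6.99 hours.

6.99 hours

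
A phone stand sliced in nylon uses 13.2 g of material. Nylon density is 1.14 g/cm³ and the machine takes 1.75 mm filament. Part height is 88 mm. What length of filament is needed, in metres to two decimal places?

Volume = 13.2 g / 1.14 g·cm⁻³ = 11.5789 cm³ = 11578.9 mm³.
A = π r² = π × 0.875² = 2.4053 mm².
Length = 11578.9 / 2.4053 = 4813.91 mm = 4.81 m.

4.81 m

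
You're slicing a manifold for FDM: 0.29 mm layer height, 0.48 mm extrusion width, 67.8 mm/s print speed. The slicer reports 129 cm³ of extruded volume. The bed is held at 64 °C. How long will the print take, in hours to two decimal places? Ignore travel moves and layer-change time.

3.80 hours

Line area = 0.29 × 0.48, so 0.1392 mm².
Total extruded path = 129000/0.1392 = 926724.1 mm.
Print-move time = 926724.1 / 67.8, so 13668.5 s.
In the requested units: 13668.5 s = 3.80 hours.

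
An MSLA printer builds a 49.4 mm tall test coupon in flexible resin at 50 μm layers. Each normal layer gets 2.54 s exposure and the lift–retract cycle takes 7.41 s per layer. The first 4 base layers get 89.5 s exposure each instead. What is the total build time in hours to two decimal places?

2.83 hours

Layers = ⌈49.4/0.05⌉ = 988.
Burn-in layers = 4 × (89.5 + 7.41), so 387.64 s.
Regular layers = 984 × (2.54 + 7.41), so 9790.8 s.
Total = 387.64 + 9790.8 = 10178.44 s = 2.83 hours.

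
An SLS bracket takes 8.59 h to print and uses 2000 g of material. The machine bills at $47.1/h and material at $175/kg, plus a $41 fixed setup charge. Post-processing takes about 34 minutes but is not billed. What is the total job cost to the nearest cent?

Machine cost = 47.1 × 8.59 = $404.589.
Feedstock cost = 175 × 2000/1000, so $350.00.
Adding setup: 404.589 + 350.00 + 41 → 795.589 ≈ $795.59.

$795.59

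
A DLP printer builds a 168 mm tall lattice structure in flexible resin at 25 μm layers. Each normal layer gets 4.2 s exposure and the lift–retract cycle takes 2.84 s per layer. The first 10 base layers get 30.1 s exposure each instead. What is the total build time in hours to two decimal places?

Layers = ⌈168/0.025⌉ = 6720.
Base layers = 10 × (30.1 + 2.84) = 329.4 s.
Normal layers = 6710 × (4.2 + 2.84) = 47238.4 s.
Total = 329.4 + 47238.4 = 47567.8 s = 13.21 hours.

13.21 hours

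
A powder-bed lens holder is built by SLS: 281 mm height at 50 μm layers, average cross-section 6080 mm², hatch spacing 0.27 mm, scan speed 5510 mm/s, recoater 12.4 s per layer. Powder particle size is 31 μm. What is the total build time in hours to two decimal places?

Layers = ⌈281/0.05⌉ = 5620.
Per-layer scan distance = 6080 / 0.27, so 22518.5 mm.
Laser time per layer = 22518.5 / 5510 = 4.0868 s.
Per-layer time: 4.0868 + 12.4 → 16.4868 s.
5620 layers × 16.4868 s/layer = 92655.816 s, i.e. 25.74 hours.

25.74 hours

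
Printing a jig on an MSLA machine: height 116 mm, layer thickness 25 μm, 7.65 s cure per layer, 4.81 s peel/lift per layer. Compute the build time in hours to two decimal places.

16.06 hours

Layer count = ceil(116 / 0.025) = 4640.
Each layer takes = 7.65 + 4.81 = 12.46 s.
Total = 4640 × 12.46 = 57814.4 s = 16.06 hours.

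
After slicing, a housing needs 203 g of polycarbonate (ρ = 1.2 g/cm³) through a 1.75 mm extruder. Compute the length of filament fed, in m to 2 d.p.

70.33 m

Extruded volume: 203/1.2 = 169.1667 cm³ (169166.7 mm³).
A = π r² = π × 0.875² = 2.4053 mm².
Length = 169166.7 / 2.4053 = 70330.81 mm = 70.33 m.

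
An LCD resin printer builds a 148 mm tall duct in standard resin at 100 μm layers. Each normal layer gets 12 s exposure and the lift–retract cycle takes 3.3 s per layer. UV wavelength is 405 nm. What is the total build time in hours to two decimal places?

Number of layers: 148 / 0.1 → 1480 (rounded up).
Cycle time: 12 + 3.3 → 15.3 s.
Build time: 1480 × 15.3 s = 22644 s, i.e. 6.29 hours.

6.29 hours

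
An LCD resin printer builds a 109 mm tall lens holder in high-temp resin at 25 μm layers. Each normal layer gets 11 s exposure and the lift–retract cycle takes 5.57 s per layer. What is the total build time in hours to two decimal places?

20.07 hours

Layers = ⌈109/0.025⌉ = 4360.
Per-layer time = 11 + 5.57 = 16.57 s.
Total = 4360 × 16.57 = 72245.2 s = 20.07 hours.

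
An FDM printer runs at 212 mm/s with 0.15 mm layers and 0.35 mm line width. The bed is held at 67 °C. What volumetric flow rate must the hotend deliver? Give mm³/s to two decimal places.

Extrusion cross-section = 0.15 × 0.35 = 0.0525 mm².
Q = v·A = 212 × 0.0525 = 11.13 mm³/s.

11.13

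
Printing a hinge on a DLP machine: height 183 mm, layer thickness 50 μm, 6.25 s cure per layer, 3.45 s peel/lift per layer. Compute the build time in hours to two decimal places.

9.86 hours

Layer count = ceil(183 / 0.05) = 3660.
Per-layer time = 6.25 + 3.45, so 9.7 s.
Build time: 3660 × 9.7 s = 35502 s, i.e. 9.86 hours.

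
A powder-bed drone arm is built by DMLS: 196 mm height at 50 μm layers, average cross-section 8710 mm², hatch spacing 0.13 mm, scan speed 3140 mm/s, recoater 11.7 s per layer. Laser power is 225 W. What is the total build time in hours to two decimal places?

35.97 hours

Layers = ⌈196/0.05⌉ = 3920.
Scan path per layer = 8710 / 0.13, so 67000 mm.
Scan time per layer: 67000 / 3140 → 21.3376 s.
Layer cycle: 21.3376 + 11.7 → 33.0376 s.
3920 layers × 33.0376 s/layer = 129507.392 s, i.e. 35.97 hours.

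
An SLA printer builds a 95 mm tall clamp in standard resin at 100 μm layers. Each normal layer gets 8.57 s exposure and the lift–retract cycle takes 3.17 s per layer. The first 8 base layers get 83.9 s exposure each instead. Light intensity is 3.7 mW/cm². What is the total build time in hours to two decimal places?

3.27 hours

Layers = ⌈95/0.1⌉ = 950.
Base layers: 8 × (83.9 + 3.17) → 696.56 s.
Regular layers = 942 × (8.57 + 3.17), so 11059.08 s.
Sum: 696.56 + 11059.08 = 11755.64 s → 3.27 hours.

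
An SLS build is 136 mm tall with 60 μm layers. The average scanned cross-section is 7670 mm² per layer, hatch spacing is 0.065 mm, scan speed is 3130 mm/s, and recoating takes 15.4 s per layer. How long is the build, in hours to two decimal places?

33.44 hours

Layers = ⌈136/0.06⌉ = 2267.
Per-layer scan distance: 7670 / 0.065 → 118000 mm.
Laser time per layer = 118000 / 3130 = 37.6997 s.
Time per layer = 37.6997 + 15.4, so 53.0997 s.
2267 layers × 53.0997 s/layer = 120377.0199 s, i.e. 33.44 hours.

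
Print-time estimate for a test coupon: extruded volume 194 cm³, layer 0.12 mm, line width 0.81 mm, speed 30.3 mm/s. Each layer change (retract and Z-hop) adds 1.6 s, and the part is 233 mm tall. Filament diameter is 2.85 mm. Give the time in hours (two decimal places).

Extrusion cross-section = 0.12 × 0.81 = 0.0972 mm².
Path length: 194000 mm³ / 0.0972 mm² → 1995884.8 mm.
Extrusion time = 1995884.8 / 30.3, so 65870.8 s.
Layers = ⌈233/0.12⌉ = 1942.
Layer-change overhead = 1942 × 1.6 = 3107.2 s.
Total = 65870.8 + 3107.2 = 68978 s = 19.16 hours.

19.16 hours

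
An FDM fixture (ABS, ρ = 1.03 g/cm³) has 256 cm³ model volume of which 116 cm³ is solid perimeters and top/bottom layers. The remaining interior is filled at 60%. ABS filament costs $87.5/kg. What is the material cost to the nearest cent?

$18.03

Infill region = 256 − 116, so 140 cm³.
Deposited infill = 0.60 × 140, so 84 cm³.
Deposited volume = 116 + 84 = 200 cm³.
Mass: 200 × 1.03 → 206 g.
Cost = 206 g / 1000 × $87.5/kg = $18.03.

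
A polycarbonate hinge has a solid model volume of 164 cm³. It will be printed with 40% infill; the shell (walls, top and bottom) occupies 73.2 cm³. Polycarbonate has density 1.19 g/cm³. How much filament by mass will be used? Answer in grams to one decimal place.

Interior volume: 164 − 73.2 → 90.8 cm³.
Infill deposited = 0.40 × 90.8 = 36.32 cm³.
Total extruded: 73.2 + 36.32 → 109.52 cm³.
Mass = 109.52 × 1.19 = 130.3288 g.

130.3 g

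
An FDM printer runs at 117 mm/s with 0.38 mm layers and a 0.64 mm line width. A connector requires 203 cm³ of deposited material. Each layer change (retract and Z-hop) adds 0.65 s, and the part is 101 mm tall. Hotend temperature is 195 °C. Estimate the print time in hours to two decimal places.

Bead cross-section = 0.38 × 0.64 = 0.2432 mm².
Toolpath length = 203 cm³ / 0.2432 mm² = 203000 / 0.2432 = 834703.9 mm.
Print-move time = 834703.9 / 117, so 7134.2 s.
Layers = ⌈101/0.38⌉ = 266.
Layer-change overhead: 266 × 0.65 → 172.9 s.
Total = 7134.2 + 172.9 = 7307.1 s = 2.03 hours.

2.03 hours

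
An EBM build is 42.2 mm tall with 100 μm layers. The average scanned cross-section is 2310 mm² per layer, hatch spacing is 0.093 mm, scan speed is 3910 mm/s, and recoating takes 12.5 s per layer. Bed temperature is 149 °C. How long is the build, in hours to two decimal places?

2.21 hours

Layers = ⌈42.2/0.1⌉ = 422.
Scan path per layer: 2310 / 0.093 → 24838.7 mm.
Beam time per layer: 24838.7 / 3910 → 6.3526 s.
Time per layer = 6.3526 + 12.5, so 18.8526 s.
Build time = 422 × 18.8526 = 7955.7972 s = 2.21 hours.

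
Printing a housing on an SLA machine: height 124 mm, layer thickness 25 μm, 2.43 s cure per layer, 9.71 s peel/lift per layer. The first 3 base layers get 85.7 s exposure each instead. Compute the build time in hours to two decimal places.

Number of layers: 124 / 0.025 → 4960 (rounded up).
Burn-in layers = 3 × (85.7 + 9.71), so 286.23 s.
Regular layers = 4957 × (2.43 + 9.71), so 60177.98 s.
Sum: 286.23 + 60177.98 = 60464.21 s → 16.80 hours.

16.80 hours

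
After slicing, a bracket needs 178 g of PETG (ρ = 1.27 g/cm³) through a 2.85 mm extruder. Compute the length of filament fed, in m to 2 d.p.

21.97 m

Extruded volume: 178/1.27 = 140.1575 cm³ (140157.5 mm³).
A = π r² = π × 1.425² = 6.3794 mm².
Length = 140157.5 / 6.3794 = 21970.33 mm = 21.97 m.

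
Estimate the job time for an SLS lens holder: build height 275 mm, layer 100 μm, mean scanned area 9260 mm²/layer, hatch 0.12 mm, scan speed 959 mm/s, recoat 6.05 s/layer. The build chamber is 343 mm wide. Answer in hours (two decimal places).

66.09 hours

Number of layers: 275 / 0.1 → 2750 (rounded up).
Per-layer scan distance: 9260 / 0.12 → 77166.7 mm.
Laser time per layer = 77166.7 / 959 = 80.4658 s.
Layer cycle: 80.4658 + 6.05 → 86.5158 s.
Build time = 2750 × 86.5158 = 237918.45 s = 66.09 hours.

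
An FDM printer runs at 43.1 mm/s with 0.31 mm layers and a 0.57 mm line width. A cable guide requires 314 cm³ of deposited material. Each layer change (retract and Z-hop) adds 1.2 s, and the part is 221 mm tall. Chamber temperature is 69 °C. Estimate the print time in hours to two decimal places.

11.69 hours

Bead cross-section = 0.31 × 0.57, so 0.1767 mm².
Path length: 314000 mm³ / 0.1767 mm² → 1777023.2 mm.
Time extruding = 1777023.2 / 43.1 = 41230.2 s.
Layer count = ceil(221 / 0.31) = 713.
Non-print overhead = 713 × 1.2 = 855.6 s.
Total = 41230.2 + 855.6 = 42085.8 s = 11.69 hours.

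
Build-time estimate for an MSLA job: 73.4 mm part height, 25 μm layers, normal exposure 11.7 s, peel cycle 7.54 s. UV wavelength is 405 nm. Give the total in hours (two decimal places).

15.69 hours

Layers = ⌈73.4/0.025⌉ = 2936.
Each layer takes = 11.7 + 7.54, so 19.24 s.
Build time: 2936 × 19.24 s = 56488.64 s, i.e. 15.69 hours.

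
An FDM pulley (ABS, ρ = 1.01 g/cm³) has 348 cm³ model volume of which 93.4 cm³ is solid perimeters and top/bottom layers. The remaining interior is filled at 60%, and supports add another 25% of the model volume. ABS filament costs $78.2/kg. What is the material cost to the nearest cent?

$26.31

Interior volume = 348 − 93.4 = 254.6 cm³.
Deposited infill: 0.60 × 254.6 → 152.76 cm³.
Support: 0.25 × 348 → 87 cm³.
Total extruded = 93.4 + 152.76 + 87, so 333.16 cm³.
Mass = 333.16 × 1.01 = 336.4916 g.
At $78.2/kg: 336.4916/1000 × 78.2 = $26.31.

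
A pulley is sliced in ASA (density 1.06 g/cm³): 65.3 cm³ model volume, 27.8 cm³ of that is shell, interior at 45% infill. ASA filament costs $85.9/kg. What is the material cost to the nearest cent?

Volume inside the shell = 65.3 − 27.8 = 37.5 cm³.
Infill deposited = 0.45 × 37.5, so 16.875 cm³.
Total printed volume: 27.8 + 16.875 → 44.675 cm³.
Mass: 44.675 × 1.06 → 47.3555 g.
At $85.9/kg: 47.3555/1000 × 85.9 = $4.07.

$4.07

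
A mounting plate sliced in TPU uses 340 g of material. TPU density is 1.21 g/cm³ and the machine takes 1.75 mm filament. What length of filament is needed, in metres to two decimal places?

116.82 m

Volume = 340 g / 1.21 g·cm⁻³ = 280.9917 cm³ = 280991.7 mm³.
Filament cross-section = π × (1.75/2)² = 2.4053 mm².
L = V/A = 280991.7/2.4053 = 116821.89 mm → 116.82 m.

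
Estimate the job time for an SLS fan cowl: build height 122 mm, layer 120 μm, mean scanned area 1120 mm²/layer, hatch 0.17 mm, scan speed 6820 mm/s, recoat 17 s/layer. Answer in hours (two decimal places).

5.08 hours

Number of layers: 122 / 0.12 → 1017 (rounded up).
Per-layer scan distance = 1120 / 0.17 = 6588.2 mm.
Laser time per layer = 6588.2 / 6820 = 0.966 s.
Time per layer: 0.966 + 17 → 17.966 s.
Build time = 1017 × 17.966 = 18271.422 s = 5.08 hours.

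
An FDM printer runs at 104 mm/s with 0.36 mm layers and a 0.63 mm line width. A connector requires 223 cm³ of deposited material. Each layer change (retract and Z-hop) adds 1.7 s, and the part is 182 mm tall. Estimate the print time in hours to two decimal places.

2.87 hours

Bead cross-section = 0.36 × 0.63 = 0.2268 mm².
Path length: 223000 mm³ / 0.2268 mm² → 983245.1 mm.
Time extruding = 983245.1 / 104 = 9454.3 s.
Number of layers: 182 / 0.36 → 506 (rounded up).
Non-print overhead = 506 × 1.7 = 860.2 s.
Total = 9454.3 + 860.2 = 10314.5 s = 2.87 hours.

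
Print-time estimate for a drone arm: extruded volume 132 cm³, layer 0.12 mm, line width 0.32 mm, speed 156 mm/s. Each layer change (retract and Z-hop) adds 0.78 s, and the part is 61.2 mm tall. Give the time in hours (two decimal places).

Bead cross-section = 0.12 × 0.32, so 0.0384 mm².
Total extruded path = 132000/0.0384 = 3437500 mm.
Time extruding = 3437500 / 156 = 22035.3 s.
Layers = ⌈61.2/0.12⌉ = 510.
Z-hop total: 510 × 0.78 → 397.8 s.
Total = 22035.3 + 397.8 = 22433.1 s = 6.23 hours.

6.23 hours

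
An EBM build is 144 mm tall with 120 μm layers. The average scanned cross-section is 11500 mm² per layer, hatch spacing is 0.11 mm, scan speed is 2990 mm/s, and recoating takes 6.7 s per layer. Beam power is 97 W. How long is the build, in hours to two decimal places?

Number of layers: 144 / 0.12 → 1200 (rounded up).
Per-layer scan distance = 11500 / 0.11, so 104545.5 mm.
Per-layer scan time: 104545.5 / 2990 → 34.9651 s.
Per-layer time: 34.9651 + 6.7 → 41.6651 s.
Build time = 1200 × 41.6651 = 49998.12 s = 13.89 hours.

13.89 hours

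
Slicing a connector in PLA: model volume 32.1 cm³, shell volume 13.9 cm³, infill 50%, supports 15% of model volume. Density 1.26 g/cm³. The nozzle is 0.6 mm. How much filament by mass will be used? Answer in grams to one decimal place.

Volume inside the shell = 32.1 − 13.9, so 18.2 cm³.
Deposited infill = 0.50 × 18.2 = 9.1 cm³.
Support = 0.15 × 32.1, so 4.815 cm³.
Total printed volume = 13.9 + 9.1 + 4.815, so 27.815 cm³.
Mass: 27.815 × 1.26 → 35.0469 g.

35.0 g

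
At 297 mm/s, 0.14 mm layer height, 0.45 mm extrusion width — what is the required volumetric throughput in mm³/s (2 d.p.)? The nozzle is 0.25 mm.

18.71

Extrusion cross-section: 0.14 × 0.45 → 0.063 mm².
Q = v·A = 297 × 0.063 = 18.71 mm³/s.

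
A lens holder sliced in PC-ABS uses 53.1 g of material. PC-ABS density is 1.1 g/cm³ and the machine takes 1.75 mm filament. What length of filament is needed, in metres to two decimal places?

Extruded volume: 53.1/1.1 = 48.2727 cm³ (48272.7 mm³).
Cross-section of 1.75 mm filament: π·(1.75/2)² = 2.4053 mm².
Length = 48272.7 / 2.4053 = 20069.31 mm = 20.07 m.

20.07 m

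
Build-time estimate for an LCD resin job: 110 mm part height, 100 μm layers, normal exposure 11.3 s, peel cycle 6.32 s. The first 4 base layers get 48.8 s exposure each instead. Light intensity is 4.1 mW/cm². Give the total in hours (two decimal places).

5.43 hours

Layer count = ceil(110 / 0.1) = 1100.
Burn-in layers = 4 × (48.8 + 6.32), so 220.48 s.
Remaining layers = 1096 × (11.3 + 6.32), so 19311.52 s.
Sum: 220.48 + 19311.52 = 19532 s → 5.43 hours.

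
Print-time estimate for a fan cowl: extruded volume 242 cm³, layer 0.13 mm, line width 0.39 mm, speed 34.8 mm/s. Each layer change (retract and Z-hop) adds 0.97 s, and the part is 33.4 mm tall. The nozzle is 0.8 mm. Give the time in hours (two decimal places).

38.17 hours

Extrusion cross-section: 0.13 × 0.39 → 0.0507 mm².
Path length: 242000 mm³ / 0.0507 mm² → 4773175.5 mm.
Extrusion time = 4773175.5 / 34.8 = 137160.2 s.
Layers = ⌈33.4/0.13⌉ = 257.
Layer-change overhead = 257 × 0.97, so 249.29 s.
Altogether 137160.2 + 249.29 = 137409.49 s, i.e. 38.17 hours.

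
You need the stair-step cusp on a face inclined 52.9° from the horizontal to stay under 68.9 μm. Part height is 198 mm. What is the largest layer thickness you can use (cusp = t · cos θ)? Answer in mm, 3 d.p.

t = h_c / cos θ = 0.0689 / 0.6032 = 0.114 mm.

0.114 mm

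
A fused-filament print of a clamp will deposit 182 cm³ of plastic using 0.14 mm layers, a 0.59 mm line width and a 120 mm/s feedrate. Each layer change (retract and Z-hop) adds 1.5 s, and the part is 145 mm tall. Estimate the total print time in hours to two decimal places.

Line area: 0.14 × 0.59 → 0.0826 mm².
Path length: 182000 mm³ / 0.0826 mm² → 2203389.8 mm.
Print-move time = 2203389.8 / 120, so 18361.6 s.
Number of layers: 145 / 0.14 → 1036 (rounded up).
Z-hop total: 1036 × 1.5 → 1554 s.
Total = 18361.6 + 1554 = 19915.6 s = 5.53 hours.

5.53 hours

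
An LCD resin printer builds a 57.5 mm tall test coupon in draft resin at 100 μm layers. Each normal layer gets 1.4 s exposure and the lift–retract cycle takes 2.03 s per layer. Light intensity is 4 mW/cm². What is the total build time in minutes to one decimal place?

Number of layers: 57.5 / 0.1 → 575 (rounded up).
Each layer takes = 1.4 + 2.03, so 3.43 s.
Build time: 575 × 3.43 s = 1972.25 s, i.e. 32.9 minutes.

32.9 minutes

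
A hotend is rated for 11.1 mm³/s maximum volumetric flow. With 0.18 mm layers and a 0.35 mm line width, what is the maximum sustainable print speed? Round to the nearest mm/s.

176 mm/s

Bead cross-section: 0.18 × 0.35 → 0.063 mm².
Max speed = 11.1 / 0.063 = 176.19 ≈ 176 mm/s.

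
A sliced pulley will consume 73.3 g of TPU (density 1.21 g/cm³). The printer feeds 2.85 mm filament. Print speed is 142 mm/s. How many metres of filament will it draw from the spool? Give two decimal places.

9.50 m

Volume = 73.3 g / 1.21 g·cm⁻³ = 60.5785 cm³ = 60578.5 mm³.
Filament cross-section = π × (2.85/2)² = 6.3794 mm².
Length = 60578.5 / 6.3794 = 9495.96 mm = 9.50 m.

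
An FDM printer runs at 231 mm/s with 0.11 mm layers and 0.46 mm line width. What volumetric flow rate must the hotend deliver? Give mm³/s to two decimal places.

Extrusion cross-section = 0.11 × 0.46, so 0.0506 mm².
Volumetric flow = 231 × 0.0506 = 11.69 mm³/s.

11.69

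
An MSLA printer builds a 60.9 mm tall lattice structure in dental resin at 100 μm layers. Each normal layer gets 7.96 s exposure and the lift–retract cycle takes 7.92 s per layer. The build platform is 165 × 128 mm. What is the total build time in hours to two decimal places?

Layer count = ceil(60.9 / 0.1) = 609.
Cycle time = 7.96 + 7.92, so 15.88 s.
Total = 609 × 15.88 = 9670.92 s = 2.69 hours.

2.69 hours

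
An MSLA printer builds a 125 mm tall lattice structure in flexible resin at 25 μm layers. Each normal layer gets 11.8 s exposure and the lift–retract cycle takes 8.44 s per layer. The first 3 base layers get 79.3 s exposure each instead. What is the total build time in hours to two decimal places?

Layer count = ceil(125 / 0.025) = 5000.
Burn-in layers = 3 × (79.3 + 8.44), so 263.22 s.
Remaining layers = 4997 × (11.8 + 8.44), so 101139.28 s.
Total = 263.22 + 101139.28 = 101402.5 s = 28.17 hours.

28.17 hours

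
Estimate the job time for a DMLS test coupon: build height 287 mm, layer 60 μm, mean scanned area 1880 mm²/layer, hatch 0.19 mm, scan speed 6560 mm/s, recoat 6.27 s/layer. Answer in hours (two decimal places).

10.34 hours

Layers = ⌈287/0.06⌉ = 4784.
Hatch length per layer = 1880 / 0.19 = 9894.7 mm.
Laser time per layer = 9894.7 / 6560 = 1.5083 s.
Per-layer time = 1.5083 + 6.27 = 7.7783 s.
Total: 4784 × 7.7783 s = 37211.3872 s → 10.34 hours.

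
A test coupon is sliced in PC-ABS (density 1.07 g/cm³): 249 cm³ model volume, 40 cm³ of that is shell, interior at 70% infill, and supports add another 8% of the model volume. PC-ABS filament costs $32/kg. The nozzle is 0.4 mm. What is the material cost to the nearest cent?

$7.06

Interior volume = 249 − 40 = 209 cm³.
Infill volume = 0.70 × 209 = 146.3 cm³.
Support = 0.08 × 249, so 19.92 cm³.
Total extruded = 40 + 146.3 + 19.92 = 206.22 cm³.
Mass = 206.22 × 1.07 = 220.6554 g.
At $32/kg: 220.6554/1000 × 32 = $7.06.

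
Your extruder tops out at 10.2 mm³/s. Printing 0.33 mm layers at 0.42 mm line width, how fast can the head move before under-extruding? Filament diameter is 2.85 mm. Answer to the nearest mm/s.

Extrusion cross-section = 0.33 × 0.42, so 0.1386 mm².
v_max = Q/A = 10.2/0.1386 = 73.59 mm/s → 74 mm/s.

74 mm/s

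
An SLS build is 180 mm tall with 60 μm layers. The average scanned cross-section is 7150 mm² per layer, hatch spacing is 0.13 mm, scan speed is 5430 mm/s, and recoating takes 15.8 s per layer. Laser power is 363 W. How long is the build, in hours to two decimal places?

21.61 hours

Layers = ⌈180/0.06⌉ = 3000.
Per-layer scan distance = 7150 / 0.13, so 55000 mm.
Per-layer scan time = 55000 / 5430, so 10.1289 s.
Time per layer = 10.1289 + 15.8 = 25.9289 s.
Build time = 3000 × 25.9289 = 77786.7 s = 21.61 hours.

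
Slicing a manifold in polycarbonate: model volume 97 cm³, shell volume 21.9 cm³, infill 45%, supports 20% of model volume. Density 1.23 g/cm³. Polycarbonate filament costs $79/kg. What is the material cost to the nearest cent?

Volume inside the shell = 97 − 21.9, so 75.1 cm³.
Infill volume = 0.45 × 75.1 = 33.795 cm³.
Support: 0.20 × 97 → 19.4 cm³.
Deposited volume = 21.9 + 33.795 + 19.4 = 75.095 cm³.
Mass = 75.095 × 1.23 = 92.36685 g.
At $79/kg: 92.36685/1000 × 79 = $7.30.

$7.30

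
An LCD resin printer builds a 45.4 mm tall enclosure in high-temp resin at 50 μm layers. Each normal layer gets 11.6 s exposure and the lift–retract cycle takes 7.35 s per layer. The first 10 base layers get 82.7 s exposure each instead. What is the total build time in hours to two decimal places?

4.98 hours

Number of layers: 45.4 / 0.05 → 908 (rounded up).
Base layers = 10 × (82.7 + 7.35), so 900.5 s.
Regular layers: 898 × (11.6 + 7.35) → 17017.1 s.
Sum: 900.5 + 17017.1 = 17917.6 s → 4.98 hours.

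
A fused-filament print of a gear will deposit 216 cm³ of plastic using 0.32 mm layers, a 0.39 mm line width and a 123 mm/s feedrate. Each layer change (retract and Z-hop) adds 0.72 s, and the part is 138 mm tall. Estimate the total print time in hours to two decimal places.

Bead cross-section: 0.32 × 0.39 → 0.1248 mm².
Total extruded path = 216000/0.1248 = 1730769.2 mm.
Print-move time: 1730769.2 / 123 → 14071.3 s.
Layer count = ceil(138 / 0.32) = 432.
Z-hop total = 432 × 0.72 = 311.04 s.
Total = 14071.3 + 311.04 = 14382.34 s = 4.00 hours.

4.00 hours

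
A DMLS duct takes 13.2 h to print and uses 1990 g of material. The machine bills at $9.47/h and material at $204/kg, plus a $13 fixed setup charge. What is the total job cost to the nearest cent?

Machine-time cost: 9.47 × 13.2 → $125.004.
Feedstock cost = 204 × 1990/1000, so $405.96.
Total = 125.004 + 405.96 + 13 = 543.964 ≈ $543.96.

$543.96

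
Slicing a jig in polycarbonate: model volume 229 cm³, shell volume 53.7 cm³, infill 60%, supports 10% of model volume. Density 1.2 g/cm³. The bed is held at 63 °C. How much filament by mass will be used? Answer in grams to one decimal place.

Interior volume = 229 − 53.7 = 175.3 cm³.
Infill volume = 0.60 × 175.3, so 105.18 cm³.
Support = 0.10 × 229, so 22.9 cm³.
Total extruded = 53.7 + 105.18 + 22.9 = 181.78 cm³.
Mass = 181.78 × 1.2 = 218.136 g.

218.1 g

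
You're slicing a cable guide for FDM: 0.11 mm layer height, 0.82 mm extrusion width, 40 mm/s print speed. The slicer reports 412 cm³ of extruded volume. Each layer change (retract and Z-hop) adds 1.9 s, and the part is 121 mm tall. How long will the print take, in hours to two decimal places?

Line area = 0.11 × 0.82, so 0.0902 mm².
Path length: 412000 mm³ / 0.0902 mm² → 4567627.5 mm.
Extrusion time = 4567627.5 / 40, so 114190.7 s.
Number of layers: 121 / 0.11 → 1100 (rounded up).
Non-print overhead: 1100 × 1.9 → 2090 s.
Altogether 114190.7 + 2090 = 116280.7 s, i.e. 32.30 hours.

32.30 hours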